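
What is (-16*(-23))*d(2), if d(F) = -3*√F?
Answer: -1104*√2 ≈ -1561.3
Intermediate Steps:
(-16*(-23))*d(2) = (-16*(-23))*(-3*√2) = 368*(-3*√2) = -1104*√2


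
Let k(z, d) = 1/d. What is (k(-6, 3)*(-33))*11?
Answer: -121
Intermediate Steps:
(k(-6, 3)*(-33))*11 = (-33/3)*11 = ((1/3)*(-33))*11 = -11*11 = -121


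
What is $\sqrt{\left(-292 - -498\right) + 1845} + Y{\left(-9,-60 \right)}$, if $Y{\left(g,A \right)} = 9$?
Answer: $9 + \sqrt{2051} \approx 54.288$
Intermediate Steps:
$\sqrt{\left(-292 - -498\right) + 1845} + Y{\left(-9,-60 \right)} = \sqrt{\left(-292 - -498\right) + 1845} + 9 = \sqrt{\left(-292 + 498\right) + 1845} + 9 = \sqrt{206 + 1845} + 9 = \sqrt{2051} + 9 = 9 + \sqrt{2051}$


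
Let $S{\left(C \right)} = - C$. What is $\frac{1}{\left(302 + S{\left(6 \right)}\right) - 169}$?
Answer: $\frac{1}{127} \approx 0.007874$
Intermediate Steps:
$\frac{1}{\left(302 + S{\left(6 \right)}\right) - 169} = \frac{1}{\left(302 - 6\right) - 169} = \frac{1}{296 - 169} = \frac{1}{127}$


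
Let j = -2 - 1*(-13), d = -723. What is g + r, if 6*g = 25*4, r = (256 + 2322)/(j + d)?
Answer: 13933/1068 ≈ 13.046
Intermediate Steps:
j = 11 (j = -2 + 13 = 11)
r = -1289/356 (r = (256 + 2322)/(11 - 723) = 2578/(-712) = 2578*(-1/712) = -1289/356 ≈ -3.6208)
g = 50/3 (g = (25*4)/6 = (⅙)*100 = 50/3 ≈ 16.667)
g + r = 50/3 - 1289/356 = 13933/1068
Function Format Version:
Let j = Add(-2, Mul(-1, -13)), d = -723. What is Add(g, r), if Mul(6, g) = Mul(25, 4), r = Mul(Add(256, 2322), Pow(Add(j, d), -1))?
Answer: Rational(13933, 1068) ≈ 13.046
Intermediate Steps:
j = 11 (j = Add(-2, 13) = 11)
r = Rational(-1289, 356) (r = Mul(Add(256, 2322), Pow(Add(11, -723), -1)) = Mul(2578, Pow(-712, -1)) = Mul(2578, Rational(-1, 712)) = Rational(-1289, 356) ≈ -3.6208)
g = Rational(50, 3) (g = Mul(Rational(1, 6), Mul(25, 4)) = Mul(Rational(1, 6), 100) = Rational(50, 3) ≈ 16.667)
Add(g, r) = Add(Rational(50, 3), Rational(-1289, 356)) = Rational(13933, 1068)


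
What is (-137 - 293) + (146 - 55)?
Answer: -339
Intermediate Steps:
(-137 - 293) + (146 - 55) = -430 + 91 = -339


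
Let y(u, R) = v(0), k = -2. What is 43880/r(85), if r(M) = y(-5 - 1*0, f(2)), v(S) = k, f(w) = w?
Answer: -21940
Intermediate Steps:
v(S) = -2
y(u, R) = -2
r(M) = -2
43880/r(85) = 43880/(-2) = 43880*(-½) = -21940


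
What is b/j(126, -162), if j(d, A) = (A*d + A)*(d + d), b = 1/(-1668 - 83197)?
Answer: 1/439995152520 ≈ 2.2728e-12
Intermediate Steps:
b = -1/84865 (b = 1/(-84865) = -1/84865 ≈ -1.1783e-5)
j(d, A) = 2*d*(A + A*d) (j(d, A) = (A + A*d)*(2*d) = 2*d*(A + A*d))
b/j(126, -162) = -(-1/(40824*(1 + 126)))/84865 = -1/(84865*(2*(-162)*126*127)) = -1/84865/(-5184648) = -1/84865*(-1/5184648) = 1/439995152520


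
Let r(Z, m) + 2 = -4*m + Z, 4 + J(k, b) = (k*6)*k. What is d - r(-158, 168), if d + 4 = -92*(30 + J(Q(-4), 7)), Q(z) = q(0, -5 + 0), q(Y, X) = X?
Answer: -15364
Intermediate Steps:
Q(z) = -5 (Q(z) = -5 + 0 = -5)
J(k, b) = -4 + 6*k² (J(k, b) = -4 + (k*6)*k = -4 + (6*k)*k = -4 + 6*k²)
d = -16196 (d = -4 - 92*(30 + (-4 + 6*(-5)²)) = -4 - 92*(30 + (-4 + 6*25)) = -4 - 92*(30 + (-4 + 150)) = -4 - 92*(30 + 146) = -4 - 92*176 = -4 - 16192 = -16196)
r(Z, m) = -2 + Z - 4*m (r(Z, m) = -2 + (-4*m + Z) = -2 + (Z - 4*m) = -2 + Z - 4*m)
d - r(-158, 168) = -16196 - (-2 - 158 - 4*168) = -16196 - (-2 - 158 - 672) = -16196 - 1*(-832) = -16196 + 832 = -15364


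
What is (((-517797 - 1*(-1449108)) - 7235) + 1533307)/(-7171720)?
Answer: -2457383/7171720 ≈ -0.34265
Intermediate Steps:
(((-517797 - 1*(-1449108)) - 7235) + 1533307)/(-7171720) = (((-517797 + 1449108) - 7235) + 1533307)*(-1/7171720) = ((931311 - 7235) + 1533307)*(-1/7171720) = (924076 + 1533307)*(-1/7171720) = 2457383*(-1/7171720) = -2457383/7171720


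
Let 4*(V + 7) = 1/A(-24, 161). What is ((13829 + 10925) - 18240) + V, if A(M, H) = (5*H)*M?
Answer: 502860959/77280 ≈ 6507.0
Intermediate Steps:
A(M, H) = 5*H*M
V = -540961/77280 (V = -7 + 1/(4*((5*161*(-24)))) = -7 + (¼)/(-19320) = -7 + (¼)*(-1/19320) = -7 - 1/77280 = -540961/77280 ≈ -7.0000)
((13829 + 10925) - 18240) + V = ((13829 + 10925) - 18240) - 540961/77280 = (24754 - 18240) - 540961/77280 = 6514 - 540961/77280 = 502860959/77280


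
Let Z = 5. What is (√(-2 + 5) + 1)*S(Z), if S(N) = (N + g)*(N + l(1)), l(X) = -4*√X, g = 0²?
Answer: 5 + 5*√3 ≈ 13.660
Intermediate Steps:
g = 0
S(N) = N*(-4 + N) (S(N) = (N + 0)*(N - 4*√1) = N*(N - 4*1) = N*(N - 4) = N*(-4 + N))
(√(-2 + 5) + 1)*S(Z) = (√(-2 + 5) + 1)*(5*(-4 + 5)) = (√3 + 1)*(5*1) = (1 + √3)*5 = 5 + 5*√3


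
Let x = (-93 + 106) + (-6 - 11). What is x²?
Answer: 16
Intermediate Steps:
x = -4 (x = 13 - 17 = -4)
x² = (-4)² = 16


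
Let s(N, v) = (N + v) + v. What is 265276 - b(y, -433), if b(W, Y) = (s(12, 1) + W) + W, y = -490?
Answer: 266242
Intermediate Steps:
s(N, v) = N + 2*v
b(W, Y) = 14 + 2*W (b(W, Y) = ((12 + 2*1) + W) + W = ((12 + 2) + W) + W = (14 + W) + W = 14 + 2*W)
265276 - b(y, -433) = 265276 - (14 + 2*(-490)) = 265276 - (14 - 980) = 265276 - 1*(-966) = 265276 + 966 = 266242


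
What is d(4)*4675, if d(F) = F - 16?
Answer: -56100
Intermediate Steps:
d(F) = -16 + F
d(4)*4675 = (-16 + 4)*4675 = -12*4675 = -56100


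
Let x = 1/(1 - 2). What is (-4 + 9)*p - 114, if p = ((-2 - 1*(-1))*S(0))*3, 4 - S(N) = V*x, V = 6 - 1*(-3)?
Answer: -309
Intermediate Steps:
V = 9 (V = 6 + 3 = 9)
x = -1 (x = 1/(-1) = -1)
S(N) = 13 (S(N) = 4 - 9*(-1) = 4 - 1*(-9) = 4 + 9 = 13)
p = -39 (p = ((-2 - 1*(-1))*13)*3 = ((-2 + 1)*13)*3 = -1*13*3 = -13*3 = -39)
(-4 + 9)*p - 114 = (-4 + 9)*(-39) - 114 = 5*(-39) - 114 = -195 - 114 = -309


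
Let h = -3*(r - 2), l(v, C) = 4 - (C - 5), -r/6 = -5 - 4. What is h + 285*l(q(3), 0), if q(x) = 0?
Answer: 2409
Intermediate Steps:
r = 54 (r = -6*(-5 - 4) = -6*(-9) = 54)
l(v, C) = 9 - C (l(v, C) = 4 - (-5 + C) = 4 + (5 - C) = 9 - C)
h = -156 (h = -3*(54 - 2) = -3*52 = -156)
h + 285*l(q(3), 0) = -156 + 285*(9 - 1*0) = -156 + 285*(9 + 0) = -156 + 285*9 = -156 + 2565 = 2409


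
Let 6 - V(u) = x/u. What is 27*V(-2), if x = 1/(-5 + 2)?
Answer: 315/2 ≈ 157.50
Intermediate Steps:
x = -⅓ (x = 1/(-3) = -⅓ ≈ -0.33333)
V(u) = 6 + 1/(3*u) (V(u) = 6 - (-1)/(3*u) = 6 + 1/(3*u))
27*V(-2) = 27*(6 + (⅓)/(-2)) = 27*(6 + (⅓)*(-½)) = 27*(6 - ⅙) = 27*(35/6) = 315/2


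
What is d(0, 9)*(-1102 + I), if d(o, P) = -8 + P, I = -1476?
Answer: -2578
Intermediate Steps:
d(0, 9)*(-1102 + I) = (-8 + 9)*(-1102 - 1476) = 1*(-2578) = -2578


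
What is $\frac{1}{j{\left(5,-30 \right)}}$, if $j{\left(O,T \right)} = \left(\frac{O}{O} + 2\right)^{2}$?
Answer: $\frac{1}{9} \approx 0.11111$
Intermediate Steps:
$j{\left(O,T \right)} = 9$ ($j{\left(O,T \right)} = \left(1 + 2\right)^{2} = 3^{2} = 9$)
$\frac{1}{j{\left(5,-30 \right)}} = \frac{1}{9}$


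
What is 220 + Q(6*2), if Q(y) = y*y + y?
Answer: 376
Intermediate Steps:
Q(y) = y + y**2 (Q(y) = y**2 + y = y + y**2)
220 + Q(6*2) = 220 + (6*2)*(1 + 6*2) = 220 + 12*(1 + 12) = 220 + 12*13 = 220 + 156 = 376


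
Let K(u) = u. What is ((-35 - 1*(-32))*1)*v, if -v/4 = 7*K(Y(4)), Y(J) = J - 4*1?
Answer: 0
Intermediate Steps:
Y(J) = -4 + J (Y(J) = J - 4 = -4 + J)
v = 0 (v = -28*(-4 + 4) = -28*0 = -4*0 = 0)
((-35 - 1*(-32))*1)*v = ((-35 - 1*(-32))*1)*0 = ((-35 + 32)*1)*0 = -3*1*0 = -3*0 = 0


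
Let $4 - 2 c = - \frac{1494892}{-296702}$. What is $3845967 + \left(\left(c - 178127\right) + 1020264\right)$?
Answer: $\frac{99354977069}{21193} \approx 4.6881 \cdot 10^{6}$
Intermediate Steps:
$c = - \frac{11003}{21193}$ ($c = 2 - \frac{\left(-1494892\right) \frac{1}{-296702}}{2} = 2 - \frac{\left(-1494892\right) \left(- \frac{1}{296702}\right)}{2} = 2 - \frac{53389}{21193} = - \frac{11003}{21193} \approx -0.51918$)
$3845967 + \left(\left(c - 178127\right) + 1020264\right) = 3845967 + \left(\left(- \frac{11003}{21193} - 178127\right) + 1020264\right) = 3845967 + \left(- \frac{3775056514}{21193} + 1020264\right) = 3845967 + \frac{17847398438}{21193} = \frac{99354977069}{21193}$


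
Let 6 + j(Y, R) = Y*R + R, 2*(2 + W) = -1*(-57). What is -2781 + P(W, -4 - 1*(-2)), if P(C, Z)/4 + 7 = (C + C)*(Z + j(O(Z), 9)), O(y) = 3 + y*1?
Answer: -689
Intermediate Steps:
W = 53/2 (W = -2 + (-1*(-57))/2 = -2 + (½)*57 = -2 + 57/2 = 53/2 ≈ 26.500)
O(y) = 3 + y
j(Y, R) = -6 + R + R*Y (j(Y, R) = -6 + (Y*R + R) = -6 + (R*Y + R) = -6 + (R + R*Y) = -6 + R + R*Y)
P(C, Z) = -28 + 8*C*(30 + 10*Z) (P(C, Z) = -28 + 4*((C + C)*(Z + (-6 + 9 + 9*(3 + Z)))) = -28 + 4*((2*C)*(Z + (-6 + 9 + (27 + 9*Z)))) = -28 + 4*((2*C)*(Z + (30 + 9*Z))) = -28 + 4*((2*C)*(30 + 10*Z)) = -28 + 4*(2*C*(30 + 10*Z)) = -28 + 8*C*(30 + 10*Z))
-2781 + P(W, -4 - 1*(-2)) = -2781 + (-28 + 240*(53/2) + 80*(53/2)*(-4 - 1*(-2))) = -2781 + (-28 + 6360 + 80*(53/2)*(-4 + 2)) = -2781 + (-28 + 6360 + 80*(53/2)*(-2)) = -2781 + (-28 + 6360 - 4240) = -2781 + 2092 = -689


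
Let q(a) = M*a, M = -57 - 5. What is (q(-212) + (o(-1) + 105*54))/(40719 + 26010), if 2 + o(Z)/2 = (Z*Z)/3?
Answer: 56432/200187 ≈ 0.28190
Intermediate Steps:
M = -62
o(Z) = -4 + 2*Z²/3 (o(Z) = -4 + 2*((Z*Z)/3) = -4 + 2*(Z²*(⅓)) = -4 + 2*(Z²/3) = -4 + 2*Z²/3)
q(a) = -62*a
(q(-212) + (o(-1) + 105*54))/(40719 + 26010) = (-62*(-212) + ((-4 + (⅔)*(-1)²) + 105*54))/(40719 + 26010) = (13144 + ((-4 + (⅔)*1) + 5670))/66729 = (13144 + ((-4 + ⅔) + 5670))*(1/66729) = (13144 + (-10/3 + 5670))*(1/66729) = (13144 + 17000/3)*(1/66729) = (56432/3)*(1/66729) = 56432/200187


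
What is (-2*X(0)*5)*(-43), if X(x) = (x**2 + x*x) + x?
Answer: 0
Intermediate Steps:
X(x) = x + 2*x**2 (X(x) = (x**2 + x**2) + x = 2*x**2 + x = x + 2*x**2)
(-2*X(0)*5)*(-43) = (-0*(1 + 2*0)*5)*(-43) = (-0*(1 + 0)*5)*(-43) = (-0*5)*(-43) = (-2*0*5)*(-43) = (0*5)*(-43) = 0*(-43) = 0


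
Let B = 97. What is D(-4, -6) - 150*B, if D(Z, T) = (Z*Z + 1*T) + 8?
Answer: -14532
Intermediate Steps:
D(Z, T) = 8 + T + Z² (D(Z, T) = (Z² + T) + 8 = (T + Z²) + 8 = 8 + T + Z²)
D(-4, -6) - 150*B = (8 - 6 + (-4)²) - 150*97 = (8 - 6 + 16) - 14550 = 18 - 14550 = -14532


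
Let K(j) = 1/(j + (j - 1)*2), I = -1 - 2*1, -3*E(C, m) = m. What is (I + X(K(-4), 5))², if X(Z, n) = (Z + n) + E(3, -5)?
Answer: 22801/1764 ≈ 12.926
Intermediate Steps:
E(C, m) = -m/3
I = -3 (I = -1 - 2 = -3)
K(j) = 1/(-2 + 3*j) (K(j) = 1/(j + (-1 + j)*2) = 1/(j + (-2 + 2*j)) = 1/(-2 + 3*j))
X(Z, n) = 5/3 + Z + n (X(Z, n) = (Z + n) - ⅓*(-5) = (Z + n) + 5/3 = 5/3 + Z + n)
(I + X(K(-4), 5))² = (-3 + (5/3 + 1/(-2 + 3*(-4)) + 5))² = (-3 + (5/3 + 1/(-2 - 12) + 5))² = (-3 + (5/3 + 1/(-14) + 5))² = (-3 + (5/3 - 1/14 + 5))² = (-3 + 277/42)² = (151/42)² = 22801/1764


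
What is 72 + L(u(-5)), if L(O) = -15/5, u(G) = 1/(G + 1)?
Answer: 69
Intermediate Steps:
u(G) = 1/(1 + G)
L(O) = -3 (L(O) = -15*⅕ = -3)
72 + L(u(-5)) = 72 - 3 = 69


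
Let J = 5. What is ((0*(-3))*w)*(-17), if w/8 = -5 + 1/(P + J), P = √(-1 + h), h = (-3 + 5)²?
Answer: 0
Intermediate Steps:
h = 4 (h = 2² = 4)
P = √3 (P = √(-1 + 4) = √3 ≈ 1.7320)
w = -40 + 8/(5 + √3) (w = 8*(-5 + 1/(√3 + 5)) = 8*(-5 + 1/(5 + √3)) = -40 + 8/(5 + √3) ≈ -38.812)
((0*(-3))*w)*(-17) = ((0*(-3))*(-420/11 - 4*√3/11))*(-17) = (0*(-420/11 - 4*√3/11))*(-17) = 0*(-17) = 0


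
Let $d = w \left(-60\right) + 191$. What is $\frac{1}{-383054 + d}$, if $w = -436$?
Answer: $- \frac{1}{356703} \approx -2.8035 \cdot 10^{-6}$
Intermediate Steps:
$d = 26351$ ($d = \left(-436\right) \left(-60\right) + 191 = 26160 + 191 = 26351$)
$\frac{1}{-383054 + d} = \frac{1}{-383054 + 26351} = \frac{1}{-356703} = - \frac{1}{356703}$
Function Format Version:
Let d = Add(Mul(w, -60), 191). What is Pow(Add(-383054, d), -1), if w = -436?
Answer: Rational(-1, 356703) ≈ -2.8035e-6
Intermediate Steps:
d = 26351 (d = Add(Mul(-436, -60), 191) = Add(26160, 191) = 26351)
Pow(Add(-383054, d), -1) = Pow(Add(-383054, 26351), -1) = Pow(-356703, -1) = Rational(-1, 356703)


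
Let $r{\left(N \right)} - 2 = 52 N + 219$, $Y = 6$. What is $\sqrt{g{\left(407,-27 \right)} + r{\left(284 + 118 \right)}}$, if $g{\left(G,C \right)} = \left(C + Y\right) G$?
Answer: $\sqrt{12578} \approx 112.15$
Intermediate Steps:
$r{\left(N \right)} = 221 + 52 N$ ($r{\left(N \right)} = 2 + \left(52 N + 219\right) = 2 + \left(219 + 52 N\right) = 221 + 52 N$)
$g{\left(G,C \right)} = G \left(6 + C\right)$ ($g{\left(G,C \right)} = \left(C + 6\right) G = \left(6 + C\right) G = G \left(6 + C\right)$)
$\sqrt{g{\left(407,-27 \right)} + r{\left(284 + 118 \right)}} = \sqrt{407 \left(6 - 27\right) + \left(221 + 52 \left(284 + 118\right)\right)} = \sqrt{407 \left(-21\right) + \left(221 + 52 \cdot 402\right)} = \sqrt{-8547 + \left(221 + 20904\right)} = \sqrt{-8547 + 21125} = \sqrt{12578}$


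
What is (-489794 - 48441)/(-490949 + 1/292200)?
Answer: 157272267000/143455297799 ≈ 1.0963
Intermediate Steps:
(-489794 - 48441)/(-490949 + 1/292200) = -538235/(-490949 + 1/292200) = -538235/(-143455297799/292200) = -538235*(-292200/143455297799) = 157272267000/143455297799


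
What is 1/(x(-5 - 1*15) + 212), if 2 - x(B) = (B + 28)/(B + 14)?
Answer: 3/646 ≈ 0.0046440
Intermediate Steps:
x(B) = 2 - (28 + B)/(14 + B) (x(B) = 2 - (B + 28)/(B + 14) = 2 - (28 + B)/(14 + B))
1/(x(-5 - 1*15) + 212) = 1/((-5 - 1*15)/(14 + (-5 - 1*15)) + 212) = 1/((-5 - 15)/(14 + (-5 - 15)) + 212) = 1/(-20/(14 - 20) + 212) = 1/(-20/(-6) + 212) = 1/(-20*(-⅙) + 212) = 1/(10/3 + 212) = 1/(646/3) = 3/646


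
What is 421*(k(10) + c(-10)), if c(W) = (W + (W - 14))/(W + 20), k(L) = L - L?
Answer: -7157/5 ≈ -1431.4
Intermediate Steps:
k(L) = 0
c(W) = (-14 + 2*W)/(20 + W) (c(W) = (W + (-14 + W))/(20 + W) = (-14 + 2*W)/(20 + W))
421*(k(10) + c(-10)) = 421*(0 + 2*(-7 - 10)/(20 - 10)) = 421*(0 + 2*(-17)/10) = 421*(0 + 2*(⅒)*(-17)) = 421*(0 - 17/5) = 421*(-17/5) = -7157/5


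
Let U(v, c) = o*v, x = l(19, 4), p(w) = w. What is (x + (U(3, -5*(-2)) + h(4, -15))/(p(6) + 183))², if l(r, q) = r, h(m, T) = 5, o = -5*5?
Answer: 253009/729 ≈ 347.06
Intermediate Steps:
o = -25
x = 19
U(v, c) = -25*v
(x + (U(3, -5*(-2)) + h(4, -15))/(p(6) + 183))² = (19 + (-25*3 + 5)/(6 + 183))² = (19 + (-75 + 5)/189)² = (19 - 70*1/189)² = (19 - 10/27)² = (503/27)² = 253009/729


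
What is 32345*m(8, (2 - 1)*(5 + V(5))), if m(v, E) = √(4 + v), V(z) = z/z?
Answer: 64690*√3 ≈ 1.1205e+5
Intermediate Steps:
V(z) = 1
32345*m(8, (2 - 1)*(5 + V(5))) = 32345*√(4 + 8) = 32345*√12 = 32345*(2*√3) = 64690*√3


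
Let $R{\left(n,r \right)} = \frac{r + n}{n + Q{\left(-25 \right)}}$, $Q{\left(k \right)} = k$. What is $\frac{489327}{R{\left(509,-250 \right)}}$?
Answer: $\frac{236834268}{259} \approx 9.1442 \cdot 10^{5}$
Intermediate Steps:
$R{\left(n,r \right)} = \frac{n + r}{-25 + n}$ ($R{\left(n,r \right)} = \frac{r + n}{n - 25} = \frac{n + r}{-25 + n}$)
$\frac{489327}{R{\left(509,-250 \right)}} = \frac{489327}{\frac{1}{-25 + 509} \left(509 - 250\right)} = \frac{489327}{\frac{1}{484} \cdot 259} = \frac{489327}{\frac{259}{484}} = 489327 \cdot \frac{484}{259} = \frac{236834268}{259}$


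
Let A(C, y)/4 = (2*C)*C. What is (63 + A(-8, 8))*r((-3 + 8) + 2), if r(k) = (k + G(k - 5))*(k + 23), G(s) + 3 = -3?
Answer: 17250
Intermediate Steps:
G(s) = -6 (G(s) = -3 - 3 = -6)
A(C, y) = 8*C**2 (A(C, y) = 4*((2*C)*C) = 4*(2*C**2) = 8*C**2)
r(k) = (-6 + k)*(23 + k) (r(k) = (k - 6)*(k + 23) = (-6 + k)*(23 + k))
(63 + A(-8, 8))*r((-3 + 8) + 2) = (63 + 8*(-8)**2)*(-138 + ((-3 + 8) + 2)**2 + 17*((-3 + 8) + 2)) = (63 + 8*64)*(-138 + (5 + 2)**2 + 17*(5 + 2)) = (63 + 512)*(-138 + 7**2 + 17*7) = 575*(-138 + 49 + 119) = 575*30 = 17250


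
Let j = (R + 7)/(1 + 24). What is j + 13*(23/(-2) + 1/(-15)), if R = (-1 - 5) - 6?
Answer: -4517/30 ≈ -150.57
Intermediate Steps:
R = -12 (R = -6 - 6 = -12)
j = -⅕ (j = (-12 + 7)/(1 + 24) = -5/25 = -5*1/25 = -⅕ ≈ -0.20000)
j + 13*(23/(-2) + 1/(-15)) = -⅕ + 13*(23/(-2) + 1/(-15)) = -⅕ + 13*(23*(-½) + 1*(-1/15)) = -⅕ + 13*(-23/2 - 1/15) = -⅕ + 13*(-347/30) = -⅕ - 4511/30 = -4517/30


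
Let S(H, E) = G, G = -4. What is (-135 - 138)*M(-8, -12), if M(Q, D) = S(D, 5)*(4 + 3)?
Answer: 7644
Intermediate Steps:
S(H, E) = -4
M(Q, D) = -28 (M(Q, D) = -4*(4 + 3) = -4*7 = -28)
(-135 - 138)*M(-8, -12) = (-135 - 138)*(-28) = -273*(-28) = 7644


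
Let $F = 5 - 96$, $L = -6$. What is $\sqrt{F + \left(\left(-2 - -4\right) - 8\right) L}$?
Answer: $i \sqrt{55} \approx 7.4162 i$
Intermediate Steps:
$F = -91$ ($F = 5 - 96 = -91$)
$\sqrt{F + \left(\left(-2 - -4\right) - 8\right) L} = \sqrt{-91 + \left(\left(-2 - -4\right) - 8\right) \left(-6\right)} = \sqrt{-91 + \left(\left(-2 + 4\right) - 8\right) \left(-6\right)} = \sqrt{-91 + \left(2 - 8\right) \left(-6\right)} = \sqrt{-91 - -36} = \sqrt{-91 + 36} = \sqrt{-55} = i \sqrt{55}$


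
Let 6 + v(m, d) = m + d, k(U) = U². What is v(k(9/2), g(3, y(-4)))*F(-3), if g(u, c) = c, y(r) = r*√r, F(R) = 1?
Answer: 57/4 - 8*I ≈ 14.25 - 8.0*I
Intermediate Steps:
y(r) = r^(3/2)
v(m, d) = -6 + d + m (v(m, d) = -6 + (m + d) = -6 + (d + m) = -6 + d + m)
v(k(9/2), g(3, y(-4)))*F(-3) = (-6 + (-4)^(3/2) + (9/2)²)*1 = (-6 - 8*I + (9*(½))²)*1 = (-6 - 8*I + (9/2)²)*1 = (-6 - 8*I + 81/4)*1 = (57/4 - 8*I)*1 = 57/4 - 8*I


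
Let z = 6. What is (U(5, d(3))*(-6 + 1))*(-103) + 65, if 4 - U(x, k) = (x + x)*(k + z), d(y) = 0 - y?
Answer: -13325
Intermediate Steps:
d(y) = -y
U(x, k) = 4 - 2*x*(6 + k) (U(x, k) = 4 - (x + x)*(k + 6) = 4 - 2*x*(6 + k))
(U(5, d(3))*(-6 + 1))*(-103) + 65 = ((4 - 12*5 - 2*(-1*3)*5)*(-6 + 1))*(-103) + 65 = ((4 - 60 - 2*(-3)*5)*(-5))*(-103) + 65 = ((4 - 60 + 30)*(-5))*(-103) + 65 = -26*(-5)*(-103) + 65 = 130*(-103) + 65 = -13390 + 65 = -13325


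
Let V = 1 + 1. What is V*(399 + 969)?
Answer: 2736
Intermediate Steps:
V = 2
V*(399 + 969) = 2*(399 + 969) = 2*1368 = 2736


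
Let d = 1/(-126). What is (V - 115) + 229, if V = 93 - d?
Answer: 26083/126 ≈ 207.01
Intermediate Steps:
d = -1/126 ≈ -0.0079365
V = 11719/126 (V = 93 - 1*(-1/126) = 93 + 1/126 = 11719/126 ≈ 93.008)
(V - 115) + 229 = (11719/126 - 115) + 229 = -2771/126 + 229 = 26083/126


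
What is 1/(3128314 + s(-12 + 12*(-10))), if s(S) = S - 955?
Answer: 1/3127227 ≈ 3.1977e-7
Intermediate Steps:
s(S) = -955 + S
1/(3128314 + s(-12 + 12*(-10))) = 1/(3128314 + (-955 + (-12 + 12*(-10)))) = 1/(3128314 + (-955 + (-12 - 120))) = 1/(3128314 + (-955 - 132)) = 1/(3128314 - 1087) = 1/3127227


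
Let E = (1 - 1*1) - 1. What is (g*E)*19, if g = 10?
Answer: -190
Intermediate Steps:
E = -1 (E = (1 - 1) - 1 = 0 - 1 = -1)
(g*E)*19 = (10*(-1))*19 = -10*19 = -190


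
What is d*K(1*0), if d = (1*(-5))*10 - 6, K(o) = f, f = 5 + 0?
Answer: -280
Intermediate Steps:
f = 5
K(o) = 5
d = -56 (d = -5*10 - 6 = -50 - 6 = -56)
d*K(1*0) = -56*5 = -280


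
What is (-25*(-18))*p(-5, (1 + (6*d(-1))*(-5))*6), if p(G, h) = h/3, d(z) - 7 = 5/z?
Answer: -53100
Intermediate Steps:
d(z) = 7 + 5/z
p(G, h) = h/3 (p(G, h) = h*(1/3) = h/3)
(-25*(-18))*p(-5, (1 + (6*d(-1))*(-5))*6) = (-25*(-18))*(((1 + (6*(7 + 5/(-1)))*(-5))*6)/3) = 450*(((1 + (6*(7 + 5*(-1)))*(-5))*6)/3) = 450*(((1 + (6*(7 - 5))*(-5))*6)/3) = 450*(((1 + (6*2)*(-5))*6)/3) = 450*(((1 + 12*(-5))*6)/3) = 450*(((1 - 60)*6)/3) = 450*((-59*6)/3) = 450*((1/3)*(-354)) = 450*(-118) = -53100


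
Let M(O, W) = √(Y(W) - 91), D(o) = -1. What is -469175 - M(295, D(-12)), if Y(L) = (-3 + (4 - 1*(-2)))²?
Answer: -469175 - I*√82 ≈ -4.6918e+5 - 9.0554*I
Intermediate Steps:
Y(L) = 9 (Y(L) = (-3 + (4 + 2))² = (-3 + 6)² = 3² = 9)
M(O, W) = I*√82 (M(O, W) = √(9 - 91) = √(-82) = I*√82)
-469175 - M(295, D(-12)) = -469175 - I*√82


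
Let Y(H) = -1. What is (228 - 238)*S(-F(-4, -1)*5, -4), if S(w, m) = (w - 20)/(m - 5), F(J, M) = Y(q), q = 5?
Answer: -50/3 ≈ -16.667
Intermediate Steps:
F(J, M) = -1
S(w, m) = (-20 + w)/(-5 + m)
(228 - 238)*S(-F(-4, -1)*5, -4) = (228 - 238)*((-20 - 1*(-1)*5)/(-5 - 4)) = -10*(-20 + 1*5)/(-9) = -(-10)*(-20 + 5)/9 = -(-10)*(-15)/9 = -10*5/3 = -50/3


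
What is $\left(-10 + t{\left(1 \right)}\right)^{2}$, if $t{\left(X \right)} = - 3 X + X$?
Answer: $144$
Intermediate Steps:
$t{\left(X \right)} = - 2 X$
$\left(-10 + t{\left(1 \right)}\right)^{2} = \left(-10 - 2\right)^{2} = \left(-12\right)^{2} = 144$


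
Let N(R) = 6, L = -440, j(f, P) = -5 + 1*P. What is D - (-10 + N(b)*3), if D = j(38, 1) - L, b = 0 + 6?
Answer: 428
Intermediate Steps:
j(f, P) = -5 + P
b = 6
D = 436 (D = (-5 + 1) - 1*(-440) = -4 + 440 = 436)
D - (-10 + N(b)*3) = 436 - (-10 + 6*3) = 436 - (-10 + 18) = 436 - 1*8 = 436 - 8 = 428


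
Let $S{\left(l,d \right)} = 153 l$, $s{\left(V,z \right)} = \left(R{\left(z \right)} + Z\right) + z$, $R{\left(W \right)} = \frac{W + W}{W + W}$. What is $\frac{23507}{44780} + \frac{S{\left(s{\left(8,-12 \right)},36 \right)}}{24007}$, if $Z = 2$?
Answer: $\frac{502670489}{1075033460} \approx 0.46759$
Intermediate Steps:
$R{\left(W \right)} = 1$ ($R{\left(W \right)} = \frac{2 W}{2 W} = 2 W \frac{1}{2 W} = 1$)
$s{\left(V,z \right)} = 3 + z$ ($s{\left(V,z \right)} = \left(1 + 2\right) + z = 3 + z$)
$\frac{23507}{44780} + \frac{S{\left(s{\left(8,-12 \right)},36 \right)}}{24007} = \frac{23507}{44780} + \frac{153 \left(3 - 12\right)}{24007} = 23507 \cdot \frac{1}{44780} + 153 \left(-9\right) \frac{1}{24007} = \frac{23507}{44780} - \frac{1377}{24007} = \frac{502670489}{1075033460}$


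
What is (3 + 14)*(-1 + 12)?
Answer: 187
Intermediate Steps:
(3 + 14)*(-1 + 12) = 17*11 = 187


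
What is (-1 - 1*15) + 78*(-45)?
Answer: -3526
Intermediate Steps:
(-1 - 1*15) + 78*(-45) = (-1 - 15) - 3510 = -16 - 3510 = -3526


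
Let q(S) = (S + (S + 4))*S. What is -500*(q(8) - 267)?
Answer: 53500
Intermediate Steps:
q(S) = S*(4 + 2*S) (q(S) = (S + (4 + S))*S = (4 + 2*S)*S = S*(4 + 2*S))
-500*(q(8) - 267) = -500*(2*8*(2 + 8) - 267) = -500*(2*8*10 - 267) = -500*(160 - 267) = -500*(-107) = 53500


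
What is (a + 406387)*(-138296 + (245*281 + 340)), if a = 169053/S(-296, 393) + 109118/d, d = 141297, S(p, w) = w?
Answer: -173472344245037418/6169969 ≈ -2.8116e+10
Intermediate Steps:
a = 7976521705/18509907 (a = 169053/393 + 109118/141297 = 169053*(1/393) + 109118*(1/141297) = 56351/131 + 109118/141297 = 7976521705/18509907 ≈ 430.93)
(a + 406387)*(-138296 + (245*281 + 340)) = (7976521705/18509907 + 406387)*(-138296 + (245*281 + 340)) = 7530162097714*(-138296 + (68845 + 340))/18509907 = 7530162097714*(-138296 + 69185)/18509907 = (7530162097714/18509907)*(-69111) = -173472344245037418/6169969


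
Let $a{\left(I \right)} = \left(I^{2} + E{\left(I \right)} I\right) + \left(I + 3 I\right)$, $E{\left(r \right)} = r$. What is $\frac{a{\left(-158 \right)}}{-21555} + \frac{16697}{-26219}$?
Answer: $- \frac{550798553}{188383515} \approx -2.9238$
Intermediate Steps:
$a{\left(I \right)} = 2 I^{2} + 4 I$ ($a{\left(I \right)} = \left(I^{2} + I I\right) + \left(I + 3 I\right) = \left(I^{2} + I^{2}\right) + 4 I = 2 I^{2} + 4 I$)
$\frac{a{\left(-158 \right)}}{-21555} + \frac{16697}{-26219} = \frac{2 \left(-158\right) \left(2 - 158\right)}{-21555} + \frac{16697}{-26219} = 2 \left(-158\right) \left(-156\right) \left(- \frac{1}{21555}\right) + 16697 \left(- \frac{1}{26219}\right) = 49296 \left(- \frac{1}{21555}\right) - \frac{16697}{26219} = - \frac{16432}{7185} - \frac{16697}{26219} = - \frac{550798553}{188383515}$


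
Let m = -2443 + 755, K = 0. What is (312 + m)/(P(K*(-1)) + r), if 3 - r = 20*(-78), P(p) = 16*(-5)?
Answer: -1376/1483 ≈ -0.92785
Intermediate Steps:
m = -1688
P(p) = -80
r = 1563 (r = 3 - 20*(-78) = 3 - 1*(-1560) = 3 + 1560 = 1563)
(312 + m)/(P(K*(-1)) + r) = (312 - 1688)/(-80 + 1563) = -1376/1483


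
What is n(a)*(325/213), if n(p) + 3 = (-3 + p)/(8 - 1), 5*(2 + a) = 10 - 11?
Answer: -8515/1491 ≈ -5.7109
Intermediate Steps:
a = -11/5 (a = -2 + (10 - 11)/5 = -2 + (⅕)*(-1) = -2 - ⅕ = -11/5 ≈ -2.2000)
n(p) = -24/7 + p/7 (n(p) = -3 + (-3 + p)/(8 - 1) = -3 + (-3 + p)/7 = -3 + (-3 + p)*(⅐) = -3 + (-3/7 + p/7) = -24/7 + p/7)
n(a)*(325/213) = (-24/7 + (⅐)*(-11/5))*(325/213) = (-24/7 - 11/35)*(325*(1/213)) = -131/35*325/213 = -8515/1491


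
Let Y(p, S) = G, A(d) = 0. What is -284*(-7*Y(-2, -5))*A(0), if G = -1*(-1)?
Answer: 0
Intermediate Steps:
G = 1
Y(p, S) = 1
-284*(-7*Y(-2, -5))*A(0) = -284*(-7*1)*0 = -(-1988)*0 = -284*0 = 0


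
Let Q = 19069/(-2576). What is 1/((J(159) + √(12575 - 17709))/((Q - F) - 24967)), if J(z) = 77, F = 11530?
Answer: -1034388751/4071184 + 94035341*I*√5134/28498288 ≈ -254.08 + 236.43*I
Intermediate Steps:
Q = -19069/2576 (Q = 19069*(-1/2576) = -19069/2576 ≈ -7.4026)
1/((J(159) + √(12575 - 17709))/((Q - F) - 24967)) = 1/((77 + √(12575 - 17709))/((-19069/2576 - 1*11530) - 24967)) = 1/((77 + √(-5134))/((-19069/2576 - 11530) - 24967)) = 1/((77 + I*√5134)/(-29720349/2576 - 24967)) = 1/((77 + I*√5134)/(-94035341/2576)) = 1/((77 + I*√5134)*(-2576/94035341)) = 1/(-198352/94035341 - 2576*I*√5134/94035341)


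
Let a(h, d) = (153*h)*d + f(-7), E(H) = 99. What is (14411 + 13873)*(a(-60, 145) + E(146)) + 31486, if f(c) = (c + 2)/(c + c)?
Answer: -263521934876/7 ≈ -3.7646e+10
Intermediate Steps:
f(c) = (2 + c)/(2*c) (f(c) = (2 + c)/((2*c)) = (2 + c)*(1/(2*c)) = (2 + c)/(2*c))
a(h, d) = 5/14 + 153*d*h (a(h, d) = (153*h)*d + (1/2)*(2 - 7)/(-7) = 153*d*h + (1/2)*(-1/7)*(-5) = 153*d*h + 5/14 = 5/14 + 153*d*h)
(14411 + 13873)*(a(-60, 145) + E(146)) + 31486 = (14411 + 13873)*((5/14 + 153*145*(-60)) + 99) + 31486 = 28284*((5/14 - 1331100) + 99) + 31486 = 28284*(-18635395/14 + 99) + 31486 = 28284*(-18634009/14) + 31486 = -263522155278/7 + 31486 = -263521934876/7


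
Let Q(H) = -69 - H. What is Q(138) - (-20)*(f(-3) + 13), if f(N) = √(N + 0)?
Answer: 53 + 20*I*√3 ≈ 53.0 + 34.641*I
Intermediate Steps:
f(N) = √N
Q(138) - (-20)*(f(-3) + 13) = (-69 - 1*138) - (-20)*(√(-3) + 13) = (-69 - 138) - (-20)*(I*√3 + 13) = -207 - (-20)*(13 + I*√3) = -207 - (-260 - 20*I*√3) = -207 + (260 + 20*I*√3) = 53 + 20*I*√3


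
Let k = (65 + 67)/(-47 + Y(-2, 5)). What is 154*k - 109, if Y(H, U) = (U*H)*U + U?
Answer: -7589/23 ≈ -329.96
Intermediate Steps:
Y(H, U) = U + H*U² (Y(H, U) = (H*U)*U + U = H*U² + U = U + H*U²)
k = -33/23 (k = (65 + 67)/(-47 + 5*(1 - 2*5)) = 132/(-47 + 5*(1 - 10)) = 132/(-47 + 5*(-9)) = 132/(-47 - 45) = 132/(-92) = 132*(-1/92) = -33/23 ≈ -1.4348)
154*k - 109 = 154*(-33/23) - 109 = -5082/23 - 109 = -7589/23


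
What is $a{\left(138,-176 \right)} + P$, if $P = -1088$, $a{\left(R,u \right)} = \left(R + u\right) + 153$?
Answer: $-973$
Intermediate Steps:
$a{\left(R,u \right)} = 153 + R + u$
$a{\left(138,-176 \right)} + P = \left(153 + 138 - 176\right) - 1088 = 115 - 1088 = -973$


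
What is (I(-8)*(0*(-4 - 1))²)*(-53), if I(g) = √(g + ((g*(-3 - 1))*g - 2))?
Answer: 0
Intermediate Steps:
I(g) = √(-2 + g - 4*g²) (I(g) = √(g + ((g*(-4))*g - 2)) = √(g + ((-4*g)*g - 2)) = √(g + (-4*g² - 2)) = √(g + (-2 - 4*g²)) = √(-2 + g - 4*g²))
(I(-8)*(0*(-4 - 1))²)*(-53) = (√(-2 - 8 - 4*(-8)²)*(0*(-4 - 1))²)*(-53) = (√(-2 - 8 - 4*64)*(0*(-5))²)*(-53) = (√(-2 - 8 - 256)*0²)*(-53) = (√(-266)*0)*(-53) = ((I*√266)*0)*(-53) = 0*(-53) = 0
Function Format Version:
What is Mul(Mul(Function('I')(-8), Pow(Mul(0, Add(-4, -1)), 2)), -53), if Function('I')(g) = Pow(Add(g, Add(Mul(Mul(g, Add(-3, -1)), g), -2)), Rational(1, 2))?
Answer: 0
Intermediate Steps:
Function('I')(g) = Pow(Add(-2, g, Mul(-4, Pow(g, 2))), Rational(1, 2)) (Function('I')(g) = Pow(Add(g, Add(Mul(Mul(g, -4), g), -2)), Rational(1, 2)) = Pow(Add(g, Add(Mul(Mul(-4, g), g), -2)), Rational(1, 2)) = Pow(Add(g, Add(Mul(-4, Pow(g, 2)), -2)), Rational(1, 2)) = Pow(Add(g, Add(-2, Mul(-4, Pow(g, 2)))), Rational(1, 2)) = Pow(Add(-2, g, Mul(-4, Pow(g, 2))), Rational(1, 2)))
Mul(Mul(Function('I')(-8), Pow(Mul(0, Add(-4, -1)), 2)), -53) = Mul(Mul(Pow(Add(-2, -8, Mul(-4, Pow(-8, 2))), Rational(1, 2)), Pow(Mul(0, Add(-4, -1)), 2)), -53) = Mul(Mul(Pow(Add(-2, -8, Mul(-4, 64)), Rational(1, 2)), Pow(Mul(0, -5), 2)), -53) = Mul(Mul(Pow(Add(-2, -8, -256), Rational(1, 2)), Pow(0, 2)), -53) = Mul(Mul(Pow(-266, Rational(1, 2)), 0), -53) = Mul(Mul(Mul(I, Pow(266, Rational(1, 2))), 0), -53) = Mul(0, -53) = 0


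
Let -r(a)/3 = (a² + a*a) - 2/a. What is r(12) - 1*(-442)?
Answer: -843/2 ≈ -421.50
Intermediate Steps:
r(a) = -6*a² + 6/a (r(a) = -3*((a² + a*a) - 2/a) = -3*((a² + a²) - 2/a) = -3*(2*a² - 2/a) = -3*(-2/a + 2*a²) = -6*a² + 6/a)
r(12) - 1*(-442) = 6*(1 - 1*12³)/12 - 1*(-442) = 6*(1/12)*(1 - 1*1728) + 442 = 6*(1/12)*(1 - 1728) + 442 = 6*(1/12)*(-1727) + 442 = -1727/2 + 442 = -843/2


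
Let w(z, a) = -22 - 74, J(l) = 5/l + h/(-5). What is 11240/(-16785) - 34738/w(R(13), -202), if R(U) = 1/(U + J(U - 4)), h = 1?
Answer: 19399943/53712 ≈ 361.18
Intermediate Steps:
J(l) = -⅕ + 5/l (J(l) = 5/l + 1/(-5) = 5/l + 1*(-⅕) = 5/l - ⅕ = -⅕ + 5/l)
R(U) = 1/(U + (29 - U)/(5*(-4 + U))) (R(U) = 1/(U + (25 - (U - 4))/(5*(U - 4))) = 1/(U + (25 - (-4 + U))/(5*(-4 + U))) = 1/(U + (25 + (4 - U))/(5*(-4 + U))) = 1/(U + (29 - U)/(5*(-4 + U))))
w(z, a) = -96
11240/(-16785) - 34738/w(R(13), -202) = 11240/(-16785) - 34738/(-96) = 11240*(-1/16785) - 34738*(-1/96) = -2248/3357 + 17369/48 = 19399943/53712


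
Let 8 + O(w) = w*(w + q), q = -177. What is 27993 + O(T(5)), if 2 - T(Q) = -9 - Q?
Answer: 25409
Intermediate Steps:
T(Q) = 11 + Q (T(Q) = 2 - (-9 - Q) = 2 + (9 + Q) = 11 + Q)
O(w) = -8 + w*(-177 + w) (O(w) = -8 + w*(w - 177) = -8 + w*(-177 + w))
27993 + O(T(5)) = 27993 + (-8 + (11 + 5)**2 - 177*(11 + 5)) = 27993 + (-8 + 16**2 - 177*16) = 27993 + (-8 + 256 - 2832) = 27993 - 2584 = 25409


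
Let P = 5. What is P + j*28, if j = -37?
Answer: -1031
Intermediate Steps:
P + j*28 = 5 - 37*28 = 5 - 1036 = -1031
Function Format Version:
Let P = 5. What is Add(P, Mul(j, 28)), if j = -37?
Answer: -1031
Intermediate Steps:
Add(P, Mul(j, 28)) = Add(5, Mul(-37, 28)) = Add(5, -1036) = -1031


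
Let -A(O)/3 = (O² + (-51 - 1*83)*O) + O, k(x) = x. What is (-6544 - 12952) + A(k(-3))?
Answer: -20720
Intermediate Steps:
A(O) = -3*O² + 399*O (A(O) = -3*((O² + (-51 - 1*83)*O) + O) = -3*((O² + (-51 - 83)*O) + O) = -3*((O² - 134*O) + O) = -3*(O² - 133*O) = -3*O² + 399*O)
(-6544 - 12952) + A(k(-3)) = (-6544 - 12952) + 3*(-3)*(133 - 1*(-3)) = -19496 + 3*(-3)*(133 + 3) = -19496 + 3*(-3)*136 = -19496 - 1224 = -20720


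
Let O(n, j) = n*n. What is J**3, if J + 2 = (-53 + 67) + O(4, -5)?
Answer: 21952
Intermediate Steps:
O(n, j) = n**2
J = 28 (J = -2 + ((-53 + 67) + 4**2) = -2 + (14 + 16) = -2 + 30 = 28)
J**3 = 28**3 = 21952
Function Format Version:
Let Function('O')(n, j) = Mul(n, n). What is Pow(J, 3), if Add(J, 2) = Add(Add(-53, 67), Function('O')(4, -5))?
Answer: 21952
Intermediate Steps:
Function('O')(n, j) = Pow(n, 2)
J = 28 (J = Add(-2, Add(Add(-53, 67), Pow(4, 2))) = Add(-2, Add(14, 16)) = Add(-2, 30) = 28)
Pow(J, 3) = Pow(28, 3) = 21952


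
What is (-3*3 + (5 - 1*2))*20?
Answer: -120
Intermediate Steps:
(-3*3 + (5 - 1*2))*20 = (-9 + (5 - 2))*20 = (-9 + 3)*20 = -6*20 = -120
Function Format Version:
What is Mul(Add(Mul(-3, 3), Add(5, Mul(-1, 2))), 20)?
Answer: -120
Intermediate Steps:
Mul(Add(Mul(-3, 3), Add(5, Mul(-1, 2))), 20) = Mul(Add(-9, Add(5, -2)), 20) = Mul(Add(-9, 3), 20) = Mul(-6, 20) = -120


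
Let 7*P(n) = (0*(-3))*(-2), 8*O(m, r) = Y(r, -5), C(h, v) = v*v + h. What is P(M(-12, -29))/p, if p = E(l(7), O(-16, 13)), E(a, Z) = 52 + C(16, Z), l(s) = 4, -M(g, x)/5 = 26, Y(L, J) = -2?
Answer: 0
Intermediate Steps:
C(h, v) = h + v² (C(h, v) = v² + h = h + v²)
M(g, x) = -130 (M(g, x) = -5*26 = -130)
O(m, r) = -¼ (O(m, r) = (⅛)*(-2) = -¼)
E(a, Z) = 68 + Z² (E(a, Z) = 52 + (16 + Z²) = 68 + Z²)
p = 1089/16 (p = 68 + (-¼)² = 68 + 1/16 = 1089/16 ≈ 68.063)
P(n) = 0 (P(n) = ((0*(-3))*(-2))/7 = (0*(-2))/7 = (⅐)*0 = 0)
P(M(-12, -29))/p = 0/(1089/16) = 0*(16/1089) = 0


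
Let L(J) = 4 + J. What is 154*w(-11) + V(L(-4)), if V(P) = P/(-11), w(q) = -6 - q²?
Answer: -19558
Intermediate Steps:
V(P) = -P/11 (V(P) = P*(-1/11) = -P/11)
154*w(-11) + V(L(-4)) = 154*(-6 - 1*(-11)²) - (4 - 4)/11 = 154*(-6 - 1*121) - 1/11*0 = 154*(-6 - 121) + 0 = 154*(-127) + 0 = -19558 + 0 = -19558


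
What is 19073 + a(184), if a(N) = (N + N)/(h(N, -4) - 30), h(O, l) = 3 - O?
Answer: 4024035/211 ≈ 19071.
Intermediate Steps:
a(N) = 2*N/(-27 - N) (a(N) = (N + N)/((3 - N) - 30) = (2*N)/(-27 - N) = 2*N/(-27 - N))
19073 + a(184) = 19073 - 2*184/(27 + 184) = 19073 - 2*184/211 = 19073 - 2*184*1/211 = 19073 - 368/211 = 4024035/211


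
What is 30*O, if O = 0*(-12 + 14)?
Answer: 0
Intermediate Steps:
O = 0 (O = 0*2 = 0)
30*O = 30*0 = 0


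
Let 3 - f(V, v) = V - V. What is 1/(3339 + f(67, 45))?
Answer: 1/3342 ≈ 0.00029922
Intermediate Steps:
f(V, v) = 3 (f(V, v) = 3 - (V - V) = 3 - 1*0 = 3 + 0 = 3)
1/(3339 + f(67, 45)) = 1/(3339 + 3) = 1/3342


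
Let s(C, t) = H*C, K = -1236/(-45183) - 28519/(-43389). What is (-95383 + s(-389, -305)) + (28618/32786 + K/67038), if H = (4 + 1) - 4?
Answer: -68777682202837736692763/718146316881671886 ≈ -95771.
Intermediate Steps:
K = 447400927/653481729 (K = -1236*(-1/45183) - 28519*(-1/43389) = 412/15061 + 28519/43389 = 447400927/653481729 ≈ 0.68464)
H = 1 (H = 5 - 4 = 1)
s(C, t) = C (s(C, t) = 1*C = C)
(-95383 + s(-389, -305)) + (28618/32786 + K/67038) = (-95383 - 389) + (28618/32786 + (447400927/653481729)/67038) = -95772 + (28618*(1/32786) + (447400927/653481729)*(1/67038)) = -95772 + (14309/16393 + 447400927/43808108148702) = -95772 + 626857553743173229/718146316881671886 = -68777682202837736692763/718146316881671886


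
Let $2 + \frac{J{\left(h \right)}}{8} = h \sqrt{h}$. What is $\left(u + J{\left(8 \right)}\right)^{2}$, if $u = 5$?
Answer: $32889 - 2816 \sqrt{2} \approx 28907.0$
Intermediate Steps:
$J{\left(h \right)} = -16 + 8 h^{\frac{3}{2}}$ ($J{\left(h \right)} = -16 + 8 h \sqrt{h} = -16 + 8 h^{\frac{3}{2}}$)
$\left(u + J{\left(8 \right)}\right)^{2} = \left(5 - \left(16 - 8 \cdot 8^{\frac{3}{2}}\right)\right)^{2} = \left(5 - \left(16 - 8 \cdot 16 \sqrt{2}\right)\right)^{2} = \left(5 - \left(16 - 128 \sqrt{2}\right)\right)^{2} = \left(-11 + 128 \sqrt{2}\right)^{2}$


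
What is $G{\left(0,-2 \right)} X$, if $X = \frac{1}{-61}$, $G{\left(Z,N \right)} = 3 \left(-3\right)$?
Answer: $\frac{9}{61} \approx 0.14754$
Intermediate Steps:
$G{\left(Z,N \right)} = -9$
$X = - \frac{1}{61} \approx -0.016393$
$G{\left(0,-2 \right)} X = \left(-9\right) \left(- \frac{1}{61}\right) = \frac{9}{61}$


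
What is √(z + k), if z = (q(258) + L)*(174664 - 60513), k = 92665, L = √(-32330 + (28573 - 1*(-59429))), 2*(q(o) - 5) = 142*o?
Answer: √(2091681438 + 228302*√13918) ≈ 46028.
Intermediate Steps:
q(o) = 5 + 71*o (q(o) = 5 + (142*o)/2 = 5 + 71*o)
L = 2*√13918 (L = √(-32330 + (28573 + 59429)) = √(-32330 + 88002) = √55672 = 2*√13918 ≈ 235.95)
z = 2091588773 + 228302*√13918 (z = ((5 + 71*258) + 2*√13918)*(174664 - 60513) = ((5 + 18318) + 2*√13918)*114151 = (18323 + 2*√13918)*114151 = 2091588773 + 228302*√13918 ≈ 2.1185e+9)
√(z + k) = √((2091588773 + 228302*√13918) + 92665) = √(2091681438 + 228302*√13918)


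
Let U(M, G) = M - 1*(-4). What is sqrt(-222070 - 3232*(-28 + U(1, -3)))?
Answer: I*sqrt(147734) ≈ 384.36*I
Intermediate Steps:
U(M, G) = 4 + M (U(M, G) = M + 4 = 4 + M)
sqrt(-222070 - 3232*(-28 + U(1, -3))) = sqrt(-222070 - 3232*(-28 + (4 + 1))) = sqrt(-222070 - 3232*(-28 + 5)) = sqrt(-222070 - 3232*(-23)) = sqrt(-222070 + 74336) = sqrt(-147734) = I*sqrt(147734)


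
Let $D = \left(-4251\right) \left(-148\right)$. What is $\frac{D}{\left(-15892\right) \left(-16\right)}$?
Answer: $\frac{157287}{63568} \approx 2.4743$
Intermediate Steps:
$D = 629148$
$\frac{D}{\left(-15892\right) \left(-16\right)} = \frac{629148}{\left(-15892\right) \left(-16\right)} = \frac{629148}{254272} = 629148 \cdot \frac{1}{254272} = \frac{157287}{63568}$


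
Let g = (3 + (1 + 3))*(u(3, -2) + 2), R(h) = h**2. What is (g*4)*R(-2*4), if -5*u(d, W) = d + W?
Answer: 16128/5 ≈ 3225.6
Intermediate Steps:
u(d, W) = -W/5 - d/5 (u(d, W) = -(d + W)/5 = -(W + d)/5 = -W/5 - d/5)
g = 63/5 (g = (3 + (1 + 3))*((-1/5*(-2) - 1/5*3) + 2) = (3 + 4)*((2/5 - 3/5) + 2) = 7*(-1/5 + 2) = 7*(9/5) = 63/5 ≈ 12.600)
(g*4)*R(-2*4) = ((63/5)*4)*(-2*4)**2 = (252/5)*(-8)**2 = (252/5)*64 = 16128/5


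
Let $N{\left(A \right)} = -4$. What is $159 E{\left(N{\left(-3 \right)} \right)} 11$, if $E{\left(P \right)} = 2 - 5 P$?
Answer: $38478$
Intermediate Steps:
$159 E{\left(N{\left(-3 \right)} \right)} 11 = 159 \left(2 - -20\right) 11 = 159 \left(2 + 20\right) 11 = 159 \cdot 22 \cdot 11 = 3498 \cdot 11 = 38478$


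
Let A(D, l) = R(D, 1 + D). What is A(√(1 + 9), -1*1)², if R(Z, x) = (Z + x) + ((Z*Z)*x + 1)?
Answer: 1584 + 288*√10 ≈ 2494.7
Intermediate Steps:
R(Z, x) = 1 + Z + x + x*Z² (R(Z, x) = (Z + x) + (Z²*x + 1) = (Z + x) + (x*Z² + 1) = (Z + x) + (1 + x*Z²) = 1 + Z + x + x*Z²)
A(D, l) = 2 + 2*D + D²*(1 + D) (A(D, l) = 1 + D + (1 + D) + (1 + D)*D² = 1 + D + (1 + D) + D²*(1 + D) = 2 + 2*D + D²*(1 + D))
A(√(1 + 9), -1*1)² = (2 + 2*√(1 + 9) + (√(1 + 9))²*(1 + √(1 + 9)))² = (2 + 2*√10 + (√10)²*(1 + √10))² = (2 + 2*√10 + 10*(1 + √10))² = (2 + 2*√10 + (10 + 10*√10))² = (12 + 12*√10)²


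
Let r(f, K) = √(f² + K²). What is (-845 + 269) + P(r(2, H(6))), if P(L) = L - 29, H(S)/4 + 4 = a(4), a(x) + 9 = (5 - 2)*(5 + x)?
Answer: -605 + 2*√785 ≈ -548.96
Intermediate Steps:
a(x) = 6 + 3*x (a(x) = -9 + (5 - 2)*(5 + x) = -9 + 3*(5 + x) = -9 + (15 + 3*x) = 6 + 3*x)
H(S) = 56 (H(S) = -16 + 4*(6 + 3*4) = -16 + 4*(6 + 12) = -16 + 4*18 = -16 + 72 = 56)
r(f, K) = √(K² + f²)
P(L) = -29 + L
(-845 + 269) + P(r(2, H(6))) = (-845 + 269) + (-29 + √(56² + 2²)) = -576 + (-29 + √(3136 + 4)) = -576 + (-29 + √3140) = -576 + (-29 + 2*√785) = -605 + 2*√785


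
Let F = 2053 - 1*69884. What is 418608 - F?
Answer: 486439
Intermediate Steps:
F = -67831 (F = 2053 - 69884 = -67831)
418608 - F = 418608 - 1*(-67831) = 418608 + 67831 = 486439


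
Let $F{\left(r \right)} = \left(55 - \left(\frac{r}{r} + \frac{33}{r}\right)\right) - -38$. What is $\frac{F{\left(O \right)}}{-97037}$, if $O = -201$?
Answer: $- \frac{6175}{6501479} \approx -0.00094978$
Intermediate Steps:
$F{\left(r \right)} = 92 - \frac{33}{r}$ ($F{\left(r \right)} = \left(55 - \left(1 + \frac{33}{r}\right)\right) + 38 = \left(54 - \frac{33}{r}\right) + 38 = 92 - \frac{33}{r}$)
$\frac{F{\left(O \right)}}{-97037} = \frac{92 - \frac{33}{-201}}{-97037} = \left(92 - - \frac{11}{67}\right) \left(- \frac{1}{97037}\right) = \left(92 + \frac{11}{67}\right) \left(- \frac{1}{97037}\right) = \frac{6175}{67} \left(- \frac{1}{97037}\right) = - \frac{6175}{6501479}$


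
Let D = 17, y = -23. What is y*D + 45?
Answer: -346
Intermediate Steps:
y*D + 45 = -23*17 + 45 = -391 + 45 = -346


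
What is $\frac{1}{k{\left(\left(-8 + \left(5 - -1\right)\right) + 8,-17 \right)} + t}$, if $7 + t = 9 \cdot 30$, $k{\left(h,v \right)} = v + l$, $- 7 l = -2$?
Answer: $\frac{7}{1724} \approx 0.0040603$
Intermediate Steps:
$l = \frac{2}{7}$ ($l = \left(- \frac{1}{7}\right) \left(-2\right) = \frac{2}{7} \approx 0.28571$)
$k{\left(h,v \right)} = \frac{2}{7} + v$ ($k{\left(h,v \right)} = v + \frac{2}{7} = \frac{2}{7} + v$)
$t = 263$ ($t = -7 + 9 \cdot 30 = -7 + 270 = 263$)
$\frac{1}{k{\left(\left(-8 + \left(5 - -1\right)\right) + 8,-17 \right)} + t} = \frac{1}{\left(\frac{2}{7} - 17\right) + 263} = \frac{1}{- \frac{117}{7} + 263} = \frac{1}{\frac{1724}{7}} = \frac{7}{1724}$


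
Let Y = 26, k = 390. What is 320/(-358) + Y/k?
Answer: -2221/2685 ≈ -0.82719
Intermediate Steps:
320/(-358) + Y/k = 320/(-358) + 26/390 = 320*(-1/358) + 26*(1/390) = -160/179 + 1/15 = -2221/2685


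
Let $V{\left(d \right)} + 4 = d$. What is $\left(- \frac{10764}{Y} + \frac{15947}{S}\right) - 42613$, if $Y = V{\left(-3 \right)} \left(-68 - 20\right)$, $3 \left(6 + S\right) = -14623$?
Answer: $- \frac{8738808557}{204974} \approx -42634.0$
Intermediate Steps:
$S = - \frac{14641}{3}$ ($S = -6 + \frac{1}{3} \left(-14623\right) = -6 - \frac{14623}{3} = - \frac{14641}{3} \approx -4880.3$)
$V{\left(d \right)} = -4 + d$
$Y = 616$ ($Y = \left(-4 - 3\right) \left(-68 - 20\right) = \left(-7\right) \left(-88\right) = 616$)
$\left(- \frac{10764}{Y} + \frac{15947}{S}\right) - 42613 = \left(- \frac{10764}{616} + \frac{15947}{- \frac{14641}{3}}\right) - 42613 = \left(\left(-10764\right) \frac{1}{616} + 15947 \left(- \frac{3}{14641}\right)\right) - 42613 = \left(- \frac{2691}{154} - \frac{47841}{14641}\right) - 42613 = - \frac{4251495}{204974} - 42613 = - \frac{8738808557}{204974}$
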